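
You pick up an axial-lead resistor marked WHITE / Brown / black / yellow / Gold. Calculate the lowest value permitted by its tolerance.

White → 9 (first significant figure)
Brown → 1 (second significant figure)
Black → 0 (third significant figure)
Yellow → ×10^4 multiplier
Gold → ±5% tolerance
910 × 10000 = 9100000 Ω
Lowest = 9100000 × (1 − 5/100) = 8645000 Ω.

8645000 Ω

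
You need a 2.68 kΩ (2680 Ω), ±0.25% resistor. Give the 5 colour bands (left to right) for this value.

2680 Ω = 268 × 10^1.
2 → red
6 → blue
8 → grey
Multiplier 10^1 → brown.
±0.25% tolerance → blue.

red, blue, grey, brown, blue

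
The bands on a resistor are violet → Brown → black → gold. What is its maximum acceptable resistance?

Violet → 7 (first significant figure)
Brown → 1 (second significant figure)
Black → ×1 multiplier
Gold → ±5% tolerance
71 × 1 = 71 Ω
Maximum = 71 × (1 + 5/100) = 74.55 Ω.

74.55 Ω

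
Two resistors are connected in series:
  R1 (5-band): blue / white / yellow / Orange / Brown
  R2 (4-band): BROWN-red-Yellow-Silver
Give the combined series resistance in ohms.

814000 Ω

R1: blue, white, yellow → 694; orange ×10^3 → 694000 Ω.
R2: brown, red → 12; yellow ×10^4 → 120000 Ω.
Series: 694000 + 120000 = 814000 Ω.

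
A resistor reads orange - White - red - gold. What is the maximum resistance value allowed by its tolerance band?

4095 Ω

Orange → 3 (first significant figure)
White → 9 (second significant figure)
Red → ×10^2 multiplier
Gold → ±5% tolerance
39 × 100 = 3900 Ω
Maximum = 3900 × (1 + 5/100) = 4095 Ω.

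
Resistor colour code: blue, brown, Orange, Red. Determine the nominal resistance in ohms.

Blue → 6 (first significant figure)
Brown → 1 (second significant figure)
Orange → ×10^3 multiplier
61 × 1000 = 61000 Ω

61000 Ω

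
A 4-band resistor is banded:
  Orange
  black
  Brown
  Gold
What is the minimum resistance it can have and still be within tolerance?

Orange → 3 (first significant figure)
Black → 0 (second significant figure)
Brown → ×10 multiplier
Gold → ±5% tolerance
30 × 10 = 300 Ω
Minimum = 300 × (1 − 5/100) = 285 Ω.

285 Ω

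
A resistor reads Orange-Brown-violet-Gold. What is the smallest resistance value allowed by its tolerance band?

294500000 Ω

Orange → 3 (first significant figure)
Brown → 1 (second significant figure)
Violet → ×10^7 multiplier
Gold → ±5% tolerance
31 × 10000000 = 310000000 Ω
Smallest = 310000000 × (1 − 5/100) = 294500000 Ω.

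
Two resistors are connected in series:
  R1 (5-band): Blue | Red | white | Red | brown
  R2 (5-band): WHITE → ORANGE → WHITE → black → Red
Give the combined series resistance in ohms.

63839 Ω

R1: blue, red, white → 629; red ×10^2 → 62900 Ω.
R2: white, orange, white → 939; black ×1 → 939 Ω.
Series: 62900 + 939 = 63839 Ω.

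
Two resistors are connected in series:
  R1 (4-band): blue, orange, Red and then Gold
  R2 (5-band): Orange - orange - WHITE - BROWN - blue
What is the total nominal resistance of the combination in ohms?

9690 Ω

R1: blue, orange → 63; red ×10^2 → 6300 Ω.
R2: orange, orange, white → 339; brown ×10 → 3390 Ω.
Series: 6300 + 3390 = 9690 Ω.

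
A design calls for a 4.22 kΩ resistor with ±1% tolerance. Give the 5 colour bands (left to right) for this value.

yellow, red, red, brown, brown

4220 Ω = 422 × 10^1.
4 → yellow
2 → red
2 → red
Multiplier 10^1 → brown.
±1% tolerance → brown.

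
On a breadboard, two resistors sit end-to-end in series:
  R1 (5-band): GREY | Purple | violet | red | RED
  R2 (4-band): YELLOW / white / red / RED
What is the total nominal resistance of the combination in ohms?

R1: grey, violet, violet → 877; red ×10^2 → 87700 Ω.
R2: yellow, white → 49; red ×10^2 → 4900 Ω.
Series: 87700 + 4900 = 92600 Ω.

92600 Ω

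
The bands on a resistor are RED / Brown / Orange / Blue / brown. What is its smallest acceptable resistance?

210870000 Ω

Red → 2 (first significant figure)
Brown → 1 (second significant figure)
Orange → 3 (third significant figure)
Blue → ×10^6 multiplier
Brown → ±1% tolerance
213 × 1000000 = 213000000 Ω
Smallest = 213000000 × (1 − 1/100) = 210870000 Ω.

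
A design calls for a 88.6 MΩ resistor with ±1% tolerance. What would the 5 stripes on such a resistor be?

88600000 Ω = 886 × 10^5.
8 → grey
8 → grey
6 → blue
Multiplier 10^5 → green.
±1% tolerance → brown.

grey, grey, blue, green, brown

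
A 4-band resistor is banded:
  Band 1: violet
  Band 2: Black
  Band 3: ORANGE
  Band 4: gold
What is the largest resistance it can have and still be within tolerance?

Violet → 7 (first significant figure)
Black → 0 (second significant figure)
Orange → ×10^3 multiplier
Gold → ±5% tolerance
70 × 1000 = 70000 Ω
Largest = 70000 × (1 + 5/100) = 73500 Ω.

73500 Ω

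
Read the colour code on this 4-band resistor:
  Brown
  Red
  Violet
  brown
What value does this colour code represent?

Brown → 1 (first significant figure)
Red → 2 (second significant figure)
Violet → ×10^7 multiplier
12 × 10000000 = 120000000 Ω

120000000 Ω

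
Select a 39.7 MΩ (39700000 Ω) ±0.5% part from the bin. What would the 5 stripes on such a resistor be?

39700000 Ω = 397 × 10^5.
3 → orange
9 → white
7 → violet
Multiplier 10^5 → green.
±0.5% tolerance → green.

orange, white, violet, green, green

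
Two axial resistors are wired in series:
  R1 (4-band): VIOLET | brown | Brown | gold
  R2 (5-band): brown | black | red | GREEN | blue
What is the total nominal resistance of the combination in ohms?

10200710 Ω

R1: violet, brown → 71; brown ×10 → 710 Ω.
R2: brown, black, red → 102; green ×10^5 → 10200000 Ω.
Series: 710 + 10200000 = 10200710 Ω.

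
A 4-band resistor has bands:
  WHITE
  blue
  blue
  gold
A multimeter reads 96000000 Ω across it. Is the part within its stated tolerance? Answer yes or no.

White → 9 (first significant figure)
Blue → 6 (second significant figure)
Blue → ×10^6 multiplier
Gold → ±5% tolerance
96 × 1000000 = 96000000 Ω
Allowed range: 91200000 Ω to 100800000 Ω.
96000000 Ω lies inside that range.

yes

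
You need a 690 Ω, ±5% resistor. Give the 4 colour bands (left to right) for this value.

blue, white, brown, gold

690 Ω = 69 × 10^1.
6 → blue
9 → white
Multiplier 10^1 → brown.
±5% tolerance → gold.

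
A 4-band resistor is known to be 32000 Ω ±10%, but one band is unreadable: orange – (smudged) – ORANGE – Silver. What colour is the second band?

red

32000 Ω = 32 × 10^3.
The second band gives digit 2 of the significand, and 2 is red.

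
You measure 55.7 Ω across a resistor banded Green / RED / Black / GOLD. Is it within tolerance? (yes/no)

Green → 5 (first significant figure)
Red → 2 (second significant figure)
Black → ×1 multiplier
Gold → ±5% tolerance
52 × 1 = 52 Ω
Allowed range: 49.4 Ω to 54.6 Ω.
55.7 Ω lies outside that range.

no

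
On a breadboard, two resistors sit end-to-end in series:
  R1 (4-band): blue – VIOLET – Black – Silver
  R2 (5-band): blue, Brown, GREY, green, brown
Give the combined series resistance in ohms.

R1: blue, violet → 67; black ×1 → 67 Ω.
R2: blue, brown, grey → 618; green ×10^5 → 61800000 Ω.
Series: 67 + 61800000 = 61800067 Ω.

61800067 Ω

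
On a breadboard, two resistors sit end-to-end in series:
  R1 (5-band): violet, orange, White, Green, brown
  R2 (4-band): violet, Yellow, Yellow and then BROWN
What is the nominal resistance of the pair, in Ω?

R1: violet, orange, white → 739; green ×10^5 → 73900000 Ω.
R2: violet, yellow → 74; yellow ×10^4 → 740000 Ω.
Series: 73900000 + 740000 = 74640000 Ω.

74640000 Ω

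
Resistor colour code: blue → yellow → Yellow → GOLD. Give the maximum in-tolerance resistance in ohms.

672000 Ω

Blue → 6 (first significant figure)
Yellow → 4 (second significant figure)
Yellow → ×10^4 multiplier
Gold → ±5% tolerance
64 × 10000 = 640000 Ω
Maximum = 640000 × (1 + 5/100) = 672000 Ω.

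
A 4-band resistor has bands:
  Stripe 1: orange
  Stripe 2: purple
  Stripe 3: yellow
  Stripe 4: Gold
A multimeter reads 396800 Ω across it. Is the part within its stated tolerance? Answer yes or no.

no

Orange → 3 (first significant figure)
Violet → 7 (second significant figure)
Yellow → ×10^4 multiplier
Gold → ±5% tolerance
37 × 10000 = 370000 Ω
Allowed range: 351500 Ω to 388500 Ω.
396800 Ω lies outside that range.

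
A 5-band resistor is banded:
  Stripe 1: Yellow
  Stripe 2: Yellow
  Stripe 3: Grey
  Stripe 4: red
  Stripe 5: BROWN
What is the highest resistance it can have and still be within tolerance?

Yellow → 4 (first significant figure)
Yellow → 4 (second significant figure)
Grey → 8 (third significant figure)
Red → ×10^2 multiplier
Brown → ±1% tolerance
448 × 100 = 44800 Ω
Highest = 44800 × (1 + 1/100) = 45248 Ω.

45248 Ω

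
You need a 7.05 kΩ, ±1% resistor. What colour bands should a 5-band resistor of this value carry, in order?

violet, black, green, brown, brown

7050 Ω = 705 × 10^1.
7 → violet
0 → black
5 → green
Multiplier 10^1 → brown.
±1% tolerance → brown.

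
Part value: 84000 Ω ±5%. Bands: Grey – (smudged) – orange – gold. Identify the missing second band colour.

yellow

84000 Ω = 84 × 10^3.
The second band gives digit 4 of the significand, and 4 is yellow.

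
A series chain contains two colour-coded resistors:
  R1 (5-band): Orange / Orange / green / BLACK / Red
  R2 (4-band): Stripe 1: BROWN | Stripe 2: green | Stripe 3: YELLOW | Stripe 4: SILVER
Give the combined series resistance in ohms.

150335 Ω

R1: orange, orange, green → 335; black ×1 → 335 Ω.
R2: brown, green → 15; yellow ×10^4 → 150000 Ω.
Series: 335 + 150000 = 150335 Ω.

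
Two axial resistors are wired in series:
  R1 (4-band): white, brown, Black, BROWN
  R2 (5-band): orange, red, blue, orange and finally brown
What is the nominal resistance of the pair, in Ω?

326091 Ω

R1: white, brown → 91; black ×1 → 91 Ω.
R2: orange, red, blue → 326; orange ×10^3 → 326000 Ω.
Series: 91 + 326000 = 326091 Ω.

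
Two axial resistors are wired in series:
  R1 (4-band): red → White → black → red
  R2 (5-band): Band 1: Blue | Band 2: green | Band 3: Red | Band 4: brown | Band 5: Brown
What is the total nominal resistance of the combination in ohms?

R1: red, white → 29; black ×1 → 29 Ω.
R2: blue, green, red → 652; brown ×10 → 6520 Ω.
Series: 29 + 6520 = 6549 Ω.

6549 Ω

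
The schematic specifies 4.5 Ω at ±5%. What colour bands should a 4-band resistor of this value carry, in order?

4.5 Ω = 45 × 10^-1.
4 → yellow
5 → green
Multiplier 10^-1 → gold.
±5% tolerance → gold.

yellow, green, gold, gold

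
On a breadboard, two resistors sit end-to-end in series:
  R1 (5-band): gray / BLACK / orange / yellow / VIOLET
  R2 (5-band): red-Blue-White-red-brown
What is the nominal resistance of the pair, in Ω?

R1: grey, black, orange → 803; yellow ×10^4 → 8030000 Ω.
R2: red, blue, white → 269; red ×10^2 → 26900 Ω.
Series: 8030000 + 26900 = 8056900 Ω.

8056900 Ω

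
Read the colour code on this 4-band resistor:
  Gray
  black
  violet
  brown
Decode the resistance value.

800000000 Ω

Grey → 8 (first significant figure)
Black → 0 (second significant figure)
Violet → ×10^7 multiplier
80 × 10000000 = 800000000 Ω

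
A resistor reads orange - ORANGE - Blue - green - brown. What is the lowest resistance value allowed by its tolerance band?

Orange → 3 (first significant figure)
Orange → 3 (second significant figure)
Blue → 6 (third significant figure)
Green → ×10^5 multiplier
Brown → ±1% tolerance
336 × 100000 = 33600000 Ω
Lowest = 33600000 × (1 − 1/100) = 33264000 Ω.

33264000 Ω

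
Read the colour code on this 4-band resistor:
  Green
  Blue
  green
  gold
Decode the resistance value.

Green → 5 (first significant figure)
Blue → 6 (second significant figure)
Green → ×10^5 multiplier
56 × 100000 = 5600000 Ω

5600000 Ω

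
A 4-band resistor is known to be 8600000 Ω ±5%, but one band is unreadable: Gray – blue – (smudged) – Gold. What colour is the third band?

green

8600000 Ω = 86 × 10^5.
The third band is the multiplier, 10^5, which is green.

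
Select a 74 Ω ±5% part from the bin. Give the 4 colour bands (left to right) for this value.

74 Ω = 74 × 10^0.
7 → violet
4 → yellow
Multiplier 10^0 → black.
±5% tolerance → gold.

violet, yellow, black, gold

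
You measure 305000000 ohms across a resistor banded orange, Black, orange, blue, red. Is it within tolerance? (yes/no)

Orange → 3 (first significant figure)
Black → 0 (second significant figure)
Orange → 3 (third significant figure)
Blue → ×10^6 multiplier
Red → ±2% tolerance
303 × 1000000 = 303000000 Ω
Allowed range: 296940000 Ω to 309060000 Ω.
305000000 ohms lies inside that range.

yes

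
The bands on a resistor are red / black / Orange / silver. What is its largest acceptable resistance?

22000 Ω

Red → 2 (first significant figure)
Black → 0 (second significant figure)
Orange → ×10^3 multiplier
Silver → ±10% tolerance
20 × 1000 = 20000 Ω
Largest = 20000 × (1 + 10/100) = 22000 Ω.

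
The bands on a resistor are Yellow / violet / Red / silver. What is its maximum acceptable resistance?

Yellow → 4 (first significant figure)
Violet → 7 (second significant figure)
Red → ×10^2 multiplier
Silver → ±10% tolerance
47 × 100 = 4700 Ω
Maximum = 4700 × (1 + 10/100) = 5170 Ω.

5170 Ω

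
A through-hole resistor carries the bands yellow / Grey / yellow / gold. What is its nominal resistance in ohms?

Yellow → 4 (first significant figure)
Grey → 8 (second significant figure)
Yellow → ×10^4 multiplier
48 × 10000 = 480000 Ω

480000 Ω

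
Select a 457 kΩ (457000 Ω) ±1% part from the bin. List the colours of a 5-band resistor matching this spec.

457000 Ω = 457 × 10^3.
4 → yellow
5 → green
7 → violet
Multiplier 10^3 → orange.
±1% tolerance → brown.

yellow, green, violet, orange, brown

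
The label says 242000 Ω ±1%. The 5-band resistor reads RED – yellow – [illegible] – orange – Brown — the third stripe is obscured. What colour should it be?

red

242000 Ω = 242 × 10^3.
The third band gives digit 2 of the significand, and 2 is red.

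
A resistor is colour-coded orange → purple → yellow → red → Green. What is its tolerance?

±0.5%

The last band, green, is the tolerance band.
Green corresponds to ±0.5%.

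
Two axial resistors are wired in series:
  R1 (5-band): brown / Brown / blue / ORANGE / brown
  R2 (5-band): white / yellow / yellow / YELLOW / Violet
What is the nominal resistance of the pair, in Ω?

R1: brown, brown, blue → 116; orange ×10^3 → 116000 Ω.
R2: white, yellow, yellow → 944; yellow ×10^4 → 9440000 Ω.
Series: 116000 + 9440000 = 9556000 Ω.

9556000 Ω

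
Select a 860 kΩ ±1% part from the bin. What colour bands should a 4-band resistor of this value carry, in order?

860000 Ω = 86 × 10^4.
8 → grey
6 → blue
Multiplier 10^4 → yellow.
±1% tolerance → brown.

grey, blue, yellow, brown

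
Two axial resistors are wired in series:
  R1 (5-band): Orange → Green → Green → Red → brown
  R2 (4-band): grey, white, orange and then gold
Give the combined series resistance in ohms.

R1: orange, green, green → 355; red ×10^2 → 35500 Ω.
R2: grey, white → 89; orange ×10^3 → 89000 Ω.
Series: 35500 + 89000 = 124500 Ω.

124500 Ω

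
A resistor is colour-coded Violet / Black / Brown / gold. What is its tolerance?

The last band, gold, is the tolerance band.
Gold corresponds to ±5%.

±5%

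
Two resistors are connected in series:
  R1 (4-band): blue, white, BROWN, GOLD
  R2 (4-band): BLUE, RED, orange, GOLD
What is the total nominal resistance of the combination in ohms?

R1: blue, white → 69; brown ×10 → 690 Ω.
R2: blue, red → 62; orange ×10^3 → 62000 Ω.
Series: 690 + 62000 = 62690 Ω.

62690 Ω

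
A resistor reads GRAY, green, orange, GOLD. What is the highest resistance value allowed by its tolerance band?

89250 Ω

Grey → 8 (first significant figure)
Green → 5 (second significant figure)
Orange → ×10^3 multiplier
Gold → ±5% tolerance
85 × 1000 = 85000 Ω
Highest = 85000 × (1 + 5/100) = 89250 Ω.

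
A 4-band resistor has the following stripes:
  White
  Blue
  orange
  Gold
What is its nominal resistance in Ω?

White → 9 (first significant figure)
Blue → 6 (second significant figure)
Orange → ×10^3 multiplier
96 × 1000 = 96000 Ω

96000 Ω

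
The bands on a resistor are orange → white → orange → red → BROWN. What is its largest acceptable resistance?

39693 Ω

Orange → 3 (first significant figure)
White → 9 (second significant figure)
Orange → 3 (third significant figure)
Red → ×10^2 multiplier
Brown → ±1% tolerance
393 × 100 = 39300 Ω
Largest = 39300 × (1 + 1/100) = 39693 Ω.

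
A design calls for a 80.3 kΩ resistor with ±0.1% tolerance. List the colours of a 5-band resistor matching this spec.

grey, black, orange, red, violet

80300 Ω = 803 × 10^2.
8 → grey
0 → black
3 → orange
Multiplier 10^2 → red.
±0.1% tolerance → violet.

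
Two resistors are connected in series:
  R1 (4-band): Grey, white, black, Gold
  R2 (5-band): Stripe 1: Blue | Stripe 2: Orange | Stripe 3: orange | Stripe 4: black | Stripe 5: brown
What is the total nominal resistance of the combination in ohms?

R1: grey, white → 89; black ×1 → 89 Ω.
R2: blue, orange, orange → 633; black ×1 → 633 Ω.
Series: 89 + 633 = 722 Ω.

722 Ω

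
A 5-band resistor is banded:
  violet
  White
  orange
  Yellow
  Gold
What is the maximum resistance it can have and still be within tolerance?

8326500 Ω

Violet → 7 (first significant figure)
White → 9 (second significant figure)
Orange → 3 (third significant figure)
Yellow → ×10^4 multiplier
Gold → ±5% tolerance
793 × 10000 = 7930000 Ω
Maximum = 7930000 × (1 + 5/100) = 8326500 Ω.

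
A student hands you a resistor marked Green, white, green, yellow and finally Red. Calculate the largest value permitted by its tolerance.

6069000 Ω

Green → 5 (first significant figure)
White → 9 (second significant figure)
Green → 5 (third significant figure)
Yellow → ×10^4 multiplier
Red → ±2% tolerance
595 × 10000 = 5950000 Ω
Largest = 5950000 × (1 + 2/100) = 6069000 Ω.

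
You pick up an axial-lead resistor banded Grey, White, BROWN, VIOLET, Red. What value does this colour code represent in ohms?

8910000000 Ω

Grey → 8 (first significant figure)
White → 9 (second significant figure)
Brown → 1 (third significant figure)
Violet → ×10^7 multiplier
891 × 10000000 = 8910000000 Ω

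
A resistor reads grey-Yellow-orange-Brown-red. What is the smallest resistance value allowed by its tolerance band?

Grey → 8 (first significant figure)
Yellow → 4 (second significant figure)
Orange → 3 (third significant figure)
Brown → ×10 multiplier
Red → ±2% tolerance
843 × 10 = 8430 Ω
Smallest = 8430 × (1 − 2/100) = 8261.4 Ω.

8261.4 Ω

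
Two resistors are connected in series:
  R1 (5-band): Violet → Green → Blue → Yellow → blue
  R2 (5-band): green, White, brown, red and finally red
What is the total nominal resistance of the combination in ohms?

7619100 Ω

R1: violet, green, blue → 756; yellow ×10^4 → 7560000 Ω.
R2: green, white, brown → 591; red ×10^2 → 59100 Ω.
Series: 7560000 + 59100 = 7619100 Ω.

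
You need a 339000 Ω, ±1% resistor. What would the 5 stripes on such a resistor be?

339000 Ω = 339 × 10^3.
3 → orange
3 → orange
9 → white
Multiplier 10^3 → orange.
±1% tolerance → brown.

orange, orange, white, orange, brown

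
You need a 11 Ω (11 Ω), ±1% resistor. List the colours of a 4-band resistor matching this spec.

brown, brown, black, brown

11 Ω = 11 × 10^0.
1 → brown
1 → brown
Multiplier 10^0 → black.
±1% tolerance → brown.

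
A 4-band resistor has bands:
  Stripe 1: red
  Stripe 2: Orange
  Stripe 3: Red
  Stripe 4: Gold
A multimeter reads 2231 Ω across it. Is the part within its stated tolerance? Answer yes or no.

Red → 2 (first significant figure)
Orange → 3 (second significant figure)
Red → ×10^2 multiplier
Gold → ±5% tolerance
23 × 100 = 2300 Ω
Allowed range: 2185 Ω to 2415 Ω.
2231 Ω lies inside that range.

yes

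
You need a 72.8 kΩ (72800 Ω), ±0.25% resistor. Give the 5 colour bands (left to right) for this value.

72800 Ω = 728 × 10^2.
7 → violet
2 → red
8 → grey
Multiplier 10^2 → red.
±0.25% tolerance → blue.

violet, red, grey, red, blue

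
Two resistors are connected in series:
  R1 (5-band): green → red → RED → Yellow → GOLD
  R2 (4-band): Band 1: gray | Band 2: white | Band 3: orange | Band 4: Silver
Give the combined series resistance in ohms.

R1: green, red, red → 522; yellow ×10^4 → 5220000 Ω.
R2: grey, white → 89; orange ×10^3 → 89000 Ω.
Series: 5220000 + 89000 = 5309000 Ω.

5309000 Ω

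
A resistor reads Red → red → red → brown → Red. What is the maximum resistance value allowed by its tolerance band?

Red → 2 (first significant figure)
Red → 2 (second significant figure)
Red → 2 (third significant figure)
Brown → ×10 multiplier
Red → ±2% tolerance
222 × 10 = 2220 Ω
Maximum = 2220 × (1 + 2/100) = 2264.4 Ω.

2264.4 Ω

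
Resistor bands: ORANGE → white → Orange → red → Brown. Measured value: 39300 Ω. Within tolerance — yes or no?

yes

Orange → 3 (first significant figure)
White → 9 (second significant figure)
Orange → 3 (third significant figure)
Red → ×10^2 multiplier
Brown → ±1% tolerance
393 × 100 = 39300 Ω
Allowed range: 38907 Ω to 39693 Ω.
39300 Ω lies inside that range.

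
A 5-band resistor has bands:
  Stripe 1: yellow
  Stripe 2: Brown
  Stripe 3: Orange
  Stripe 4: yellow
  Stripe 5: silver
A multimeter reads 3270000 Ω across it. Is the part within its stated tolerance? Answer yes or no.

Yellow → 4 (first significant figure)
Brown → 1 (second significant figure)
Orange → 3 (third significant figure)
Yellow → ×10^4 multiplier
Silver → ±10% tolerance
413 × 10000 = 4130000 Ω
Allowed range: 3717000 Ω to 4543000 Ω.
3270000 Ω lies outside that range.

no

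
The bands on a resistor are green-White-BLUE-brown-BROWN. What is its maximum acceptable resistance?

6019.6 Ω

Green → 5 (first significant figure)
White → 9 (second significant figure)
Blue → 6 (third significant figure)
Brown → ×10 multiplier
Brown → ±1% tolerance
596 × 10 = 5960 Ω
Maximum = 5960 × (1 + 1/100) = 6019.6 Ω.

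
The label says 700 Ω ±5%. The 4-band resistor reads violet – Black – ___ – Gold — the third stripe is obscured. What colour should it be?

700 Ω = 70 × 10^1.
The third band is the multiplier, 10^1, which is brown.

brown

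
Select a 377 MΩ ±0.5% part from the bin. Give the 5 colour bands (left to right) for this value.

orange, violet, violet, blue, green

377000000 Ω = 377 × 10^6.
3 → orange
7 → violet
7 → violet
Multiplier 10^6 → blue.
±0.5% tolerance → green.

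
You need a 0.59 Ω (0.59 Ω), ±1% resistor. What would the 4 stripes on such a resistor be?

0.59 Ω = 59 × 10^-2.
5 → green
9 → white
Multiplier 10^-2 → silver.
±1% tolerance → brown.

green, white, silver, brown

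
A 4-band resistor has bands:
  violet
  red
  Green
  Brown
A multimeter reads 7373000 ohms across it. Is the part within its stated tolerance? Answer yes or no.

no

Violet → 7 (first significant figure)
Red → 2 (second significant figure)
Green → ×10^5 multiplier
Brown → ±1% tolerance
72 × 100000 = 7200000 Ω
Allowed range: 7128000 Ω to 7272000 Ω.
7373000 ohms lies outside that range.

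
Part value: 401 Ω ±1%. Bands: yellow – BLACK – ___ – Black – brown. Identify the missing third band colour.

401 Ω = 401 × 10^0.
The third band gives digit 1 of the significand, and 1 is brown.

brown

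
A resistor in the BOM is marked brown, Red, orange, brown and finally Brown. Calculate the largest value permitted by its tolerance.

Brown → 1 (first significant figure)
Red → 2 (second significant figure)
Orange → 3 (third significant figure)
Brown → ×10 multiplier
Brown → ±1% tolerance
123 × 10 = 1230 Ω
Largest = 1230 × (1 + 1/100) = 1242.3 Ω.

1242.3 Ω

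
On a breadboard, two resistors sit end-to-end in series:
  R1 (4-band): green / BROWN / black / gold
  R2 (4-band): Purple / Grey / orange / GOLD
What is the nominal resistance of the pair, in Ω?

78051 Ω

R1: green, brown → 51; black ×1 → 51 Ω.
R2: violet, grey → 78; orange ×10^3 → 78000 Ω.
Series: 51 + 78000 = 78051 Ω.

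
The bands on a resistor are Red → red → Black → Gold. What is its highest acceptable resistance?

23.1 Ω

Red → 2 (first significant figure)
Red → 2 (second significant figure)
Black → ×1 multiplier
Gold → ±5% tolerance
22 × 1 = 22 Ω
Highest = 22 × (1 + 5/100) = 23.1 Ω.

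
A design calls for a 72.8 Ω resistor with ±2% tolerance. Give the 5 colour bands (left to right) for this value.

violet, red, grey, gold, red

72.8 Ω = 728 × 10^-1.
7 → violet
2 → red
8 → grey
Multiplier 10^-1 → gold.
±2% tolerance → red.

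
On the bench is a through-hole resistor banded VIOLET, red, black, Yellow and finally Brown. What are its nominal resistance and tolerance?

Violet → 7 (first significant figure)
Red → 2 (second significant figure)
Black → 0 (third significant figure)
Yellow → ×10^4 multiplier
Brown → ±1% tolerance
720 × 10000 = 7200000 Ω

7200000 Ω ±1%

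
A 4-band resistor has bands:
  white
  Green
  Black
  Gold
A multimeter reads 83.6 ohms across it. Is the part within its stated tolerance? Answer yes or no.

no

White → 9 (first significant figure)
Green → 5 (second significant figure)
Black → ×1 multiplier
Gold → ±5% tolerance
95 × 1 = 95 Ω
Allowed range: 90.25 Ω to 99.75 Ω.
83.6 ohms lies outside that range.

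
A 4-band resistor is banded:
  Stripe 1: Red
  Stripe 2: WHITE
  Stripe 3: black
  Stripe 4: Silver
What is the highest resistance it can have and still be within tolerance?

Red → 2 (first significant figure)
White → 9 (second significant figure)
Black → ×1 multiplier
Silver → ±10% tolerance
29 × 1 = 29 Ω
Highest = 29 × (1 + 10/100) = 31.9 Ω.

31.9 Ω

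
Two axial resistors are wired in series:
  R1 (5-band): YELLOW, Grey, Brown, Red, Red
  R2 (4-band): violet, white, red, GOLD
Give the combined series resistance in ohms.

R1: yellow, grey, brown → 481; red ×10^2 → 48100 Ω.
R2: violet, white → 79; red ×10^2 → 7900 Ω.
Series: 48100 + 7900 = 56000 Ω.

56000 Ω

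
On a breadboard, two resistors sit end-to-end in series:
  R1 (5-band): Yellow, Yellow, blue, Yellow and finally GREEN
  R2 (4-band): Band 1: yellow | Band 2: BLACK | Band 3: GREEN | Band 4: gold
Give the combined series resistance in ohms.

R1: yellow, yellow, blue → 446; yellow ×10^4 → 4460000 Ω.
R2: yellow, black → 40; green ×10^5 → 4000000 Ω.
Series: 4460000 + 4000000 = 8460000 Ω.

8460000 Ω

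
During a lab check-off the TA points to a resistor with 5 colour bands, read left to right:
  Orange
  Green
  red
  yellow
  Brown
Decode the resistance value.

Orange → 3 (first significant figure)
Green → 5 (second significant figure)
Red → 2 (third significant figure)
Yellow → ×10^4 multiplier
352 × 10000 = 3520000 Ω

3520000 Ω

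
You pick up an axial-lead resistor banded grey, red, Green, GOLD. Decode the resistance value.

Grey → 8 (first significant figure)
Red → 2 (second significant figure)
Green → ×10^5 multiplier
82 × 100000 = 8200000 Ω

8200000 Ω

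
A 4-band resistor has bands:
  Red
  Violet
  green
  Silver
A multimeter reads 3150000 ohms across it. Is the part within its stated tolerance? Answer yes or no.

no

Red → 2 (first significant figure)
Violet → 7 (second significant figure)
Green → ×10^5 multiplier
Silver → ±10% tolerance
27 × 100000 = 2700000 Ω
Allowed range: 2430000 Ω to 2970000 Ω.
3150000 ohms lies outside that range.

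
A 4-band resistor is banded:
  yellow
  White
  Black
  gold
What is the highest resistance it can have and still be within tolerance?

Yellow → 4 (first significant figure)
White → 9 (second significant figure)
Black → ×1 multiplier
Gold → ±5% tolerance
49 × 1 = 49 Ω
Highest = 49 × (1 + 5/100) = 51.45 Ω.

51.45 Ω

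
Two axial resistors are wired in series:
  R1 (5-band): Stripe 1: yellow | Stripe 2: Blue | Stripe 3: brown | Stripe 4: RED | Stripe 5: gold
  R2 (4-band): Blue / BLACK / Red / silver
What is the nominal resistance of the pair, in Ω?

52100 Ω

R1: yellow, blue, brown → 461; red ×10^2 → 46100 Ω.
R2: blue, black → 60; red ×10^2 → 6000 Ω.
Series: 46100 + 6000 = 52100 Ω.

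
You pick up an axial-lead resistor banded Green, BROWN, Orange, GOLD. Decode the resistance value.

51000 Ω

Green → 5 (first significant figure)
Brown → 1 (second significant figure)
Orange → ×10^3 multiplier
51 × 1000 = 51000 Ω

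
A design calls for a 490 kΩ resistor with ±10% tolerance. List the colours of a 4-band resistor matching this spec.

yellow, white, yellow, silver

490000 Ω = 49 × 10^4.
4 → yellow
9 → white
Multiplier 10^4 → yellow.
±10% tolerance → silver.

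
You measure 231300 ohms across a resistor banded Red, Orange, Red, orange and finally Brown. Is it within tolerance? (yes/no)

yes

Red → 2 (first significant figure)
Orange → 3 (second significant figure)
Red → 2 (third significant figure)
Orange → ×10^3 multiplier
Brown → ±1% tolerance
232 × 1000 = 232000 Ω
Allowed range: 229680 Ω to 234320 Ω.
231300 ohms lies inside that range.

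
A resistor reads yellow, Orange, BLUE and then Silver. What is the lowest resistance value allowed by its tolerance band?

38700000 Ω

Yellow → 4 (first significant figure)
Orange → 3 (second significant figure)
Blue → ×10^6 multiplier
Silver → ±10% tolerance
43 × 1000000 = 43000000 Ω
Lowest = 43000000 × (1 − 10/100) = 38700000 Ω.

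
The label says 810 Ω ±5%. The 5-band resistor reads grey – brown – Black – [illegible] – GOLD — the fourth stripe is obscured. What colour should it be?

black

810 Ω = 810 × 10^0.
The fourth band is the multiplier, 10^0, which is black.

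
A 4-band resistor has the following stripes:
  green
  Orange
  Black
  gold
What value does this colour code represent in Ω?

53 Ω

Green → 5 (first significant figure)
Orange → 3 (second significant figure)
Black → ×1 multiplier
53 × 1 = 53 Ω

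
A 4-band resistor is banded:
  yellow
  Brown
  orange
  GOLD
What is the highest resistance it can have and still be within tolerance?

43050 Ω

Yellow → 4 (first significant figure)
Brown → 1 (second significant figure)
Orange → ×10^3 multiplier
Gold → ±5% tolerance
41 × 1000 = 41000 Ω
Highest = 41000 × (1 + 5/100) = 43050 Ω.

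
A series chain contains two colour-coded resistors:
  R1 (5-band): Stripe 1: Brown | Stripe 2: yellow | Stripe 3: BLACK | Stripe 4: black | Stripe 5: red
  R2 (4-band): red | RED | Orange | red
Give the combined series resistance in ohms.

R1: brown, yellow, black → 140; black ×1 → 140 Ω.
R2: red, red → 22; orange ×10^3 → 22000 Ω.
Series: 140 + 22000 = 22140 Ω.

22140 Ω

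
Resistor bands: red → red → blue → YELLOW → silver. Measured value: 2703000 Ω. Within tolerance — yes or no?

Red → 2 (first significant figure)
Red → 2 (second significant figure)
Blue → 6 (third significant figure)
Yellow → ×10^4 multiplier
Silver → ±10% tolerance
226 × 10000 = 2260000 Ω
Allowed range: 2034000 Ω to 2486000 Ω.
2703000 Ω lies outside that range.

no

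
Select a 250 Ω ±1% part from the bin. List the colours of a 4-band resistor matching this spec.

red, green, brown, brown

250 Ω = 25 × 10^1.
2 → red
5 → green
Multiplier 10^1 → brown.
±1% tolerance → brown.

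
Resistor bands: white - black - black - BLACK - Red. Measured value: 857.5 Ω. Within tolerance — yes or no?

no

White → 9 (first significant figure)
Black → 0 (second significant figure)
Black → 0 (third significant figure)
Black → ×1 multiplier
Red → ±2% tolerance
900 × 1 = 900 Ω
Allowed range: 882 Ω to 918 Ω.
857.5 Ω lies outside that range.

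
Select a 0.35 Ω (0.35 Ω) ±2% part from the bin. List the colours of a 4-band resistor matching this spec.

orange, green, silver, red

0.35 Ω = 35 × 10^-2.
3 → orange
5 → green
Multiplier 10^-2 → silver.
±2% tolerance → red.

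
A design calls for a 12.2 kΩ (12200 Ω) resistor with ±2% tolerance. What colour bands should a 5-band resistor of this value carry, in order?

12200 Ω = 122 × 10^2.
1 → brown
2 → red
2 → red
Multiplier 10^2 → red.
±2% tolerance → red.

brown, red, red, red, red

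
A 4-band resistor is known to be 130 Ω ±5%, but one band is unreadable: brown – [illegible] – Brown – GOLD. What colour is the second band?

orange

130 Ω = 13 × 10^1.
The second band gives digit 3 of the significand, and 3 is orange.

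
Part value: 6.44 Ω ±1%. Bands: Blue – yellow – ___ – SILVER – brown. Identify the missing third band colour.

6.44 Ω = 644 × 10^-2.
The third band gives digit 4 of the significand, and 4 is yellow.

yellow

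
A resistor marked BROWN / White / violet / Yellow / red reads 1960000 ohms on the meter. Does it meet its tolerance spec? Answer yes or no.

yes

Brown → 1 (first significant figure)
White → 9 (second significant figure)
Violet → 7 (third significant figure)
Yellow → ×10^4 multiplier
Red → ±2% tolerance
197 × 10000 = 1970000 Ω
Allowed range: 1930600 Ω to 2009400 Ω.
1960000 ohms lies inside that range.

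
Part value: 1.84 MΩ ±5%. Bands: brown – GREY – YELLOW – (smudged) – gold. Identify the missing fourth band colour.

yellow

1840000 Ω = 184 × 10^4.
The fourth band is the multiplier, 10^4, which is yellow.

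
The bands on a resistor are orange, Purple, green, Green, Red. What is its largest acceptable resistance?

38250000 Ω

Orange → 3 (first significant figure)
Violet → 7 (second significant figure)
Green → 5 (third significant figure)
Green → ×10^5 multiplier
Red → ±2% tolerance
375 × 100000 = 37500000 Ω
Largest = 37500000 × (1 + 2/100) = 38250000 Ω.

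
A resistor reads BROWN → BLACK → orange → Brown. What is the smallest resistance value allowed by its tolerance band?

9900 Ω

Brown → 1 (first significant figure)
Black → 0 (second significant figure)
Orange → ×10^3 multiplier
Brown → ±1% tolerance
10 × 1000 = 10000 Ω
Smallest = 10000 × (1 − 1/100) = 9900 Ω.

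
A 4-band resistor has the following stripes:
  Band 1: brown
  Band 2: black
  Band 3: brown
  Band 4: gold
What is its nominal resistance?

Brown → 1 (first significant figure)
Black → 0 (second significant figure)
Brown → ×10 multiplier
10 × 10 = 100 Ω

100 Ω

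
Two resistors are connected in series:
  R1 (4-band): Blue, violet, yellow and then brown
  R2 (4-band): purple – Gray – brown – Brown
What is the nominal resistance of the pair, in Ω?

670780 Ω

R1: blue, violet → 67; yellow ×10^4 → 670000 Ω.
R2: violet, grey → 78; brown ×10 → 780 Ω.
Series: 670000 + 780 = 670780 Ω.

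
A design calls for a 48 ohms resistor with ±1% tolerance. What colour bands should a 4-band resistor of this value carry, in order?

48 Ω = 48 × 10^0.
4 → yellow
8 → grey
Multiplier 10^0 → black.
±1% tolerance → brown.

yellow, grey, black, brown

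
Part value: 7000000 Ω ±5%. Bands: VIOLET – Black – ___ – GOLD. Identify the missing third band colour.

7000000 Ω = 70 × 10^5.
The third band is the multiplier, 10^5, which is green.

green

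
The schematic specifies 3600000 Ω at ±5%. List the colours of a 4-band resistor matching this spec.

orange, blue, green, gold

3600000 Ω = 36 × 10^5.
3 → orange
6 → blue
Multiplier 10^5 → green.
±5% tolerance → gold.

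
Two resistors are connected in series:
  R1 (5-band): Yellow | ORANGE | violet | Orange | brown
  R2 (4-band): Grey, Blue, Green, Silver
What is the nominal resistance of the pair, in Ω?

9037000 Ω

R1: yellow, orange, violet → 437; orange ×10^3 → 437000 Ω.
R2: grey, blue → 86; green ×10^5 → 8600000 Ω.
Series: 437000 + 8600000 = 9037000 Ω.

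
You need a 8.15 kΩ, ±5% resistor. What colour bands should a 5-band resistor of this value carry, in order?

8150 Ω = 815 × 10^1.
8 → grey
1 → brown
5 → green
Multiplier 10^1 → brown.
±5% tolerance → gold.

grey, brown, green, brown, gold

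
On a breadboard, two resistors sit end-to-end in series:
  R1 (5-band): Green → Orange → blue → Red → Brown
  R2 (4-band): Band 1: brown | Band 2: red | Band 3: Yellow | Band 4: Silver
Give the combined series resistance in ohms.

R1: green, orange, blue → 536; red ×10^2 → 53600 Ω.
R2: brown, red → 12; yellow ×10^4 → 120000 Ω.
Series: 53600 + 120000 = 173600 Ω.

173600 Ω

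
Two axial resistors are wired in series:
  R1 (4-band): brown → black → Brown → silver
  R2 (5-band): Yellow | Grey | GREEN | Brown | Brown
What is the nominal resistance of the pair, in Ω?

R1: brown, black → 10; brown ×10 → 100 Ω.
R2: yellow, grey, green → 485; brown ×10 → 4850 Ω.
Series: 100 + 4850 = 4950 Ω.

4950 Ω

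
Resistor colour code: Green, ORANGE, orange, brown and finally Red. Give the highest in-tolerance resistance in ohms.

5436.6 Ω

Green → 5 (first significant figure)
Orange → 3 (second significant figure)
Orange → 3 (third significant figure)
Brown → ×10 multiplier
Red → ±2% tolerance
533 × 10 = 5330 Ω
Highest = 5330 × (1 + 2/100) = 5436.6 Ω.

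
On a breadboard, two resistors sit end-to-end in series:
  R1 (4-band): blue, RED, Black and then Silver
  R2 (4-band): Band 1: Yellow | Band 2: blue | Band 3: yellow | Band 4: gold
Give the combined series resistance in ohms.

460062 Ω

R1: blue, red → 62; black ×1 → 62 Ω.
R2: yellow, blue → 46; yellow ×10^4 → 460000 Ω.
Series: 62 + 460000 = 460062 Ω.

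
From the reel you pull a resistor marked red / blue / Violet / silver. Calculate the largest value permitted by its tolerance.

Red → 2 (first significant figure)
Blue → 6 (second significant figure)
Violet → ×10^7 multiplier
Silver → ±10% tolerance
26 × 10000000 = 260000000 Ω
Largest = 260000000 × (1 + 10/100) = 286000000 Ω.

286000000 Ω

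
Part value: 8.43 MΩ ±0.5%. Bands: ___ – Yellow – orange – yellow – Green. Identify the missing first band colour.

grey

8430000 Ω = 843 × 10^4.
The first band gives digit 8 of the significand, and 8 is grey.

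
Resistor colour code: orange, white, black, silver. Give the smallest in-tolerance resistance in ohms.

Orange → 3 (first significant figure)
White → 9 (second significant figure)
Black → ×1 multiplier
Silver → ±10% tolerance
39 × 1 = 39 Ω
Smallest = 39 × (1 − 10/100) = 35.1 Ω.

35.1 Ω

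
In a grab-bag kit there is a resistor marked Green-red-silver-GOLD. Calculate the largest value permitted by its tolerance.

0.546 Ω

Green → 5 (first significant figure)
Red → 2 (second significant figure)
Silver → ×0.01 multiplier
Gold → ±5% tolerance
52 × 0.01 = 0.52 Ω
Largest = 0.52 × (1 + 5/100) = 0.546 Ω.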